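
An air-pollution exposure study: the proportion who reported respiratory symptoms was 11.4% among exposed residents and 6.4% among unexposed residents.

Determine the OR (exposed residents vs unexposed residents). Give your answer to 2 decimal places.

OR: 1.88

odds, exposed residents = 0.1140/0.8860 = 0.1287
odds, unexposed residents = 0.0640/0.9360 = 0.0684
OR = 0.1287 / 0.0684 = 1.88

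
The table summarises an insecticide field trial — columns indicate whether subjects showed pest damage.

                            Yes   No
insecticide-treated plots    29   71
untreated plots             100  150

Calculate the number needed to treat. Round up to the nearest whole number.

NNT = 10

risk, insecticide-treated plots = 29/100 = 0.290000
risk, untreated plots = 100/250 = 0.400000
absolute risk difference = 0.110000
1 / 0.110000 = 9.091 → round up → 10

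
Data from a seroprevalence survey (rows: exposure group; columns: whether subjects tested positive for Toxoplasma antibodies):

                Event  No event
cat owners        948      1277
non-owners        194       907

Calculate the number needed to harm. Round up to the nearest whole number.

NNH = 5

risk, cat owners = 948/2225 = 0.426067
risk, non-owners = 194/1101 = 0.176203
absolute risk difference = 0.249864
1 / 0.249864 = 4.002 → round up → 5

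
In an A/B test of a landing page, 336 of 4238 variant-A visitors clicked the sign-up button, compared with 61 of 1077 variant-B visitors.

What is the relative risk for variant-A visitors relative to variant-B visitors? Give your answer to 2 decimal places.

RR = 1.40

risk, variant-A visitors = 336/4238 = 0.0793
risk, variant-B visitors = 61/1077 = 0.0566
RR = 0.0793 / 0.0566 = 1.40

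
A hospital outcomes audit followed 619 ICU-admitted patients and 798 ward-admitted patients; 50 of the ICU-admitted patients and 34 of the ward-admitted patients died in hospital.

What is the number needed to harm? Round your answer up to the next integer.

risk, ICU-admitted patients = 50/619 = 0.080775
risk, ward-admitted patients = 34/798 = 0.042607
absolute risk difference = 0.038169
1 / 0.038169 = 26.199 → round up → 27

27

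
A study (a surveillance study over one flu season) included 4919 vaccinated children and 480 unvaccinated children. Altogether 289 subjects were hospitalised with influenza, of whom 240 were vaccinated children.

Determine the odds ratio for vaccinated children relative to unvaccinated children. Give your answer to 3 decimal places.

OR: 0.451

vaccinated children without the outcome: 4919 − 240 = 4679
unvaccinated children with the outcome: 289 − 240 = 49
unvaccinated children without the outcome: 480 − 49 = 431
odds, vaccinated children = 240/4679 = 0.05129
odds, unvaccinated children = 49/431 = 0.11369
OR = 0.05129 / 0.11369 = 0.451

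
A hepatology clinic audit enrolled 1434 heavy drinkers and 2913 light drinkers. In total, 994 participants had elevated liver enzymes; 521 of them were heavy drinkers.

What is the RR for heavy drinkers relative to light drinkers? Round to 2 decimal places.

2.24

heavy drinkers without the outcome: 1434 − 521 = 913
light drinkers with the outcome: 994 − 521 = 473
light drinkers without the outcome: 2913 − 473 = 2440
risk, heavy drinkers = 521/1434 = 0.3633
risk, light drinkers = 473/2913 = 0.1624
RR = 0.3633 / 0.1624 = 2.24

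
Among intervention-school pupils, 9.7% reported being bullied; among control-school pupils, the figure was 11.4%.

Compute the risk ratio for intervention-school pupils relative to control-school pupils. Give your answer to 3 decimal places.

RR = 0.0970 / 0.1140 = 0.851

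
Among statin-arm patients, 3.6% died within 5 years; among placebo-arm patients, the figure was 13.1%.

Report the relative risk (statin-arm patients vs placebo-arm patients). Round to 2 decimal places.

RR = 0.03600 / 0.13100 = 0.27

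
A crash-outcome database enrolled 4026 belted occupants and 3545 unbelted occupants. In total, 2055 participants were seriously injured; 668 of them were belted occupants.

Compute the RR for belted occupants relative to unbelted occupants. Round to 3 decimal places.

0.424

belted occupants without the outcome: 4026 − 668 = 3358
unbelted occupants with the outcome: 2055 − 668 = 1387
unbelted occupants without the outcome: 3545 − 1387 = 2158
risk, belted occupants = 668/4026 = 0.1659
risk, unbelted occupants = 1387/3545 = 0.3913
RR = 0.1659 / 0.3913 = 0.424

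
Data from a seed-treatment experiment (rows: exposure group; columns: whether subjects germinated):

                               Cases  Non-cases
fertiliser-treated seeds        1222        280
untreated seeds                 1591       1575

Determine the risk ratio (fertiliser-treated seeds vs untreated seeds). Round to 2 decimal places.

RR: 1.62

risk, fertiliser-treated seeds = 1222/1502 = 0.8136
risk, untreated seeds = 1591/3166 = 0.5025
RR = 0.8136 / 0.5025 = 1.62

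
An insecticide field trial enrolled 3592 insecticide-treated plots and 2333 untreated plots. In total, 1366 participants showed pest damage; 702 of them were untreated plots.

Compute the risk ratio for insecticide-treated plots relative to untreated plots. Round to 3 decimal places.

insecticide-treated plots with the outcome: 1366 − 702 = 664
insecticide-treated plots without the outcome: 3592 − 664 = 2928
untreated plots without the outcome: 2333 − 702 = 1631
risk, insecticide-treated plots = 664/3592 = 0.1849
risk, untreated plots = 702/2333 = 0.3009
RR = 0.1849 / 0.3009 = 0.614

0.614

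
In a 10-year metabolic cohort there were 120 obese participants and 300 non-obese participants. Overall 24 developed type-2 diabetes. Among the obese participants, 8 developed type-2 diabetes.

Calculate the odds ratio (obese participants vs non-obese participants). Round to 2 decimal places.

1.27

obese participants without the outcome: 120 − 8 = 112
non-obese participants with the outcome: 24 − 8 = 16
non-obese participants without the outcome: 300 − 16 = 284
OR = (8 × 284) / (112 × 16) = 2272/1792 ≈ 1.27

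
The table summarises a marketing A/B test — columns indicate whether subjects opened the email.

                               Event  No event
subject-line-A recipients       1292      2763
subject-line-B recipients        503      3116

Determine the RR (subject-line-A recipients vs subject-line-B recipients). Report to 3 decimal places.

risk, subject-line-A recipients = 1292/4055 = 0.3186
risk, subject-line-B recipients = 503/3619 = 0.1390
RR = 0.3186 / 0.1390 = 2.292

RR: 2.292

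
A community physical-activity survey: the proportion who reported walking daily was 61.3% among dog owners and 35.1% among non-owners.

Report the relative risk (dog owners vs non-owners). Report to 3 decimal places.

RR = 0.6130 / 0.3510 = 1.746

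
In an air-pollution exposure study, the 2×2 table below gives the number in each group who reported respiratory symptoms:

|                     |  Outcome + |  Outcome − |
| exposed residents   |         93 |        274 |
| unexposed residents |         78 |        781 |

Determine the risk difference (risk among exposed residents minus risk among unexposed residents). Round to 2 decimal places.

risk, exposed residents = 93/367 = 0.2534
risk, unexposed residents = 78/859 = 0.0908
risk difference = 0.2534 − 0.0908 = 0.16

0.16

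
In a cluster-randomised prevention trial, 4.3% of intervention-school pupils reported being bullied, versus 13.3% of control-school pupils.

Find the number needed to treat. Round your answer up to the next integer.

NNT: 12

absolute risk difference = 0.090000
1 / 0.090000 = 11.111 → round up → 12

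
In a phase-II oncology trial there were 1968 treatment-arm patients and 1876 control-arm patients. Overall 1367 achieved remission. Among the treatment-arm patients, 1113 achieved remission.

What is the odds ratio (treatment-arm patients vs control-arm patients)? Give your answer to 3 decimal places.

8.313

treatment-arm patients without the outcome: 1968 − 1113 = 855
control-arm patients with the outcome: 1367 − 1113 = 254
control-arm patients without the outcome: 1876 − 254 = 1622
OR = (1113 × 1622) / (855 × 254) = 1805286/217170 ≈ 8.313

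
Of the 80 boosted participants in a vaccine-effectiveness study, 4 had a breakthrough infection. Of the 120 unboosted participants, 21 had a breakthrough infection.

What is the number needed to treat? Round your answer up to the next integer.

NNT = 8

risk, boosted participants = 4/80 = 0.050000
risk, unboosted participants = 21/120 = 0.175000
absolute risk difference = 0.125000
1 / 0.125000 = 8.000 → round up → 8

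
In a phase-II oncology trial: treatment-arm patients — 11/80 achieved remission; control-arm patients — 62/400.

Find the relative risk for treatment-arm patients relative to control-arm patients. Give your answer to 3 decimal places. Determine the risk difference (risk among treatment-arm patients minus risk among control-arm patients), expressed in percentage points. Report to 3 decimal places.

risk, treatment-arm patients = 11/80 = 0.1375
risk, control-arm patients = 62/400 = 0.1550
RR = 0.1375 / 0.1550 = 0.887
risk difference = 0.1375 − 0.1550 = -0.0175 → -1.750 percentage points

RR = 0.887; RD = -1.750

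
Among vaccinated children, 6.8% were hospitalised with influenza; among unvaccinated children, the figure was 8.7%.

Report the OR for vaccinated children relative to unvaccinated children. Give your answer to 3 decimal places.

OR: 0.766

odds, vaccinated children = 0.0680/0.9320 = 0.0730
odds, unvaccinated children = 0.0870/0.9130 = 0.0953
OR = 0.0730 / 0.0953 = 0.766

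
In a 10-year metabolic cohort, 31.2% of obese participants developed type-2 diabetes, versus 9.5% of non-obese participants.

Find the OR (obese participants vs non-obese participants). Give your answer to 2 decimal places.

OR: 4.32

odds, obese participants = 0.3120/0.6880 = 0.4535
odds, non-obese participants = 0.0950/0.9050 = 0.1050
OR = 0.4535 / 0.1050 = 4.32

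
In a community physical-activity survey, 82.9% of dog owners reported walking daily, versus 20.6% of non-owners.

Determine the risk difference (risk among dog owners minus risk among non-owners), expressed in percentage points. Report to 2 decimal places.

RD = 62.30

risk difference = 0.8290 − 0.2060 = 0.6230 → 62.30 percentage points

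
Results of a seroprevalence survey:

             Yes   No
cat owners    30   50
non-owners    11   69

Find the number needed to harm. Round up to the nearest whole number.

5

risk, cat owners = 30/80 = 0.375000
risk, non-owners = 11/80 = 0.137500
absolute risk difference = 0.237500
1 / 0.237500 = 4.211 → round up → 5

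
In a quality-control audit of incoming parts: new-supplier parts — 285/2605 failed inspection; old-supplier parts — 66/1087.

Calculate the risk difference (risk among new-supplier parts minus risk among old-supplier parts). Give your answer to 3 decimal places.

risk, new-supplier parts = 285/2605 = 0.1094
risk, old-supplier parts = 66/1087 = 0.0607
risk difference = 0.1094 − 0.0607 = 0.049

RD = 0.049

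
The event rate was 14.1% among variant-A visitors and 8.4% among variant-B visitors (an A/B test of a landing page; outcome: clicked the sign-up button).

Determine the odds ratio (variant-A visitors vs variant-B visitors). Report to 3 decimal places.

odds, variant-A visitors = 0.1410/0.8590 = 0.1641
odds, variant-B visitors = 0.0840/0.9160 = 0.0917
OR = 0.1641 / 0.0917 = 1.790

1.790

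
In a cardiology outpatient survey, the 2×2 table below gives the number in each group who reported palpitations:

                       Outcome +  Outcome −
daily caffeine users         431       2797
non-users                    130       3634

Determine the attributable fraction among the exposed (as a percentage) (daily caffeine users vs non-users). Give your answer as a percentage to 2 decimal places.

74.13%

risk, daily caffeine users = 431/3228 = 0.13352
risk, non-users = 130/3764 = 0.03454
AR% = (0.13352 − 0.03454) / 0.13352 = 0.7413 → 74.13%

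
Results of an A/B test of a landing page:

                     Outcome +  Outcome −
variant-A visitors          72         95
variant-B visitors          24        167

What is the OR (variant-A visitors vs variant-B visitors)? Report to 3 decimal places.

OR = 5.274

odds, variant-A visitors = 72/95 = 0.7579
odds, variant-B visitors = 24/167 = 0.1437
OR = 0.7579 / 0.1437 = 5.274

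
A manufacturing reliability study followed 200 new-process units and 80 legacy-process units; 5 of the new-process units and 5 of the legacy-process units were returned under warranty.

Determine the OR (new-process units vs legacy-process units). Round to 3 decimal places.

OR = (5 × 75) / (195 × 5) = 375/975 ≈ 0.385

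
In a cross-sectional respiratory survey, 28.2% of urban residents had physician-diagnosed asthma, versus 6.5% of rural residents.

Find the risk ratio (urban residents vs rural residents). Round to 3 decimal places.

RR = 0.2820 / 0.0650 = 4.338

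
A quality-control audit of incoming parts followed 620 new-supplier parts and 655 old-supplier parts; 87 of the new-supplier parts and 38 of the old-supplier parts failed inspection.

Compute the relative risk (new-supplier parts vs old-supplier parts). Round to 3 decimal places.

risk, new-supplier parts = 87/620 = 0.1403
risk, old-supplier parts = 38/655 = 0.0580
RR = 0.1403 / 0.0580 = 2.419

RR: 2.419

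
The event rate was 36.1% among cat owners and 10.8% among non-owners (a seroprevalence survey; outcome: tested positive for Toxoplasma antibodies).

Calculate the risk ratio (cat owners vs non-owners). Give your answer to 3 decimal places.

RR = 0.3610 / 0.1080 = 3.343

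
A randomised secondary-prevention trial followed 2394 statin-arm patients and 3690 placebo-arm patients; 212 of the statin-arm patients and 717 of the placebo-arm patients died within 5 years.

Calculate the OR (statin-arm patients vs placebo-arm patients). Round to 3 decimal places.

OR = (212 × 2973) / (2182 × 717) = 630276/1564494 ≈ 0.403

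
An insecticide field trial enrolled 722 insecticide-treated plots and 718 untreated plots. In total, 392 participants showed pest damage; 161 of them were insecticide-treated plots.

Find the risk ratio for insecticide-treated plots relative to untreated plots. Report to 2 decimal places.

0.69

insecticide-treated plots without the outcome: 722 − 161 = 561
untreated plots with the outcome: 392 − 161 = 231
untreated plots without the outcome: 718 − 231 = 487
risk, insecticide-treated plots = 161/722 = 0.2230
risk, untreated plots = 231/718 = 0.3217
RR = 0.2230 / 0.3217 = 0.69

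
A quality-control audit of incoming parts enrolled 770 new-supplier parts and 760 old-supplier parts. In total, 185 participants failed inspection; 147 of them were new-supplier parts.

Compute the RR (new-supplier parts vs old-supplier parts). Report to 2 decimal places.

new-supplier parts without the outcome: 770 − 147 = 623
old-supplier parts with the outcome: 185 − 147 = 38
old-supplier parts without the outcome: 760 − 38 = 722
risk, new-supplier parts = 147/770 = 0.1909
risk, old-supplier parts = 38/760 = 0.0500
RR = 0.1909 / 0.0500 = 3.82

3.82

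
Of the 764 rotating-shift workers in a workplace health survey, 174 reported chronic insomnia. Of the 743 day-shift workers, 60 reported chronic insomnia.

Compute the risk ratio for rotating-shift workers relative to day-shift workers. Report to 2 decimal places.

risk, rotating-shift workers = 174/764 = 0.2277
risk, day-shift workers = 60/743 = 0.0808
RR = 0.2277 / 0.0808 = 2.82

RR: 2.82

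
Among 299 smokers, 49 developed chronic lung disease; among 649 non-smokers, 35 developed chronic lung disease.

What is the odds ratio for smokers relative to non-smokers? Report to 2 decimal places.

OR = (49 × 614) / (250 × 35) = 30086/8750 ≈ 3.44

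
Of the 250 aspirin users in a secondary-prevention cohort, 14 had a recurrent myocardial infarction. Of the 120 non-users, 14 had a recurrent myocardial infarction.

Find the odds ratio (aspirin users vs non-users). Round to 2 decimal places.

odds, aspirin users = 14/236 = 0.0593
odds, non-users = 14/106 = 0.1321
OR = 0.0593 / 0.1321 = 0.45

0.45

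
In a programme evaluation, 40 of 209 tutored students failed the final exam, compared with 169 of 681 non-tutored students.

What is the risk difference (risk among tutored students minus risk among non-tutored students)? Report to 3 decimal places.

RD: -0.057

risk, tutored students = 40/209 = 0.1914
risk, non-tutored students = 169/681 = 0.2482
risk difference = 0.1914 − 0.2482 = -0.057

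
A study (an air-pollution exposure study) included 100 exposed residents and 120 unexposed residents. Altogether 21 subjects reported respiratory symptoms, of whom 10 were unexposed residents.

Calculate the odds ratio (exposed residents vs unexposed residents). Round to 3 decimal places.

exposed residents with the outcome: 21 − 10 = 11
exposed residents without the outcome: 100 − 11 = 89
unexposed residents without the outcome: 120 − 10 = 110
odds, exposed residents = 11/89 = 0.1236
odds, unexposed residents = 10/110 = 0.0909
OR = 0.1236 / 0.0909 = 1.360

1.360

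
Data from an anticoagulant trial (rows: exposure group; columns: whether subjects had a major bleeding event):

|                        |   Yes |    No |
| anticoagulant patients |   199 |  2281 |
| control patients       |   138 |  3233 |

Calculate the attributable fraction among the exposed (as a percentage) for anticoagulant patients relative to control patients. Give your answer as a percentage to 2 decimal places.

48.98%

risk, anticoagulant patients = 199/2480 = 0.08024
risk, control patients = 138/3371 = 0.04094
AR% = (0.08024 − 0.04094) / 0.08024 = 0.4898 → 48.98%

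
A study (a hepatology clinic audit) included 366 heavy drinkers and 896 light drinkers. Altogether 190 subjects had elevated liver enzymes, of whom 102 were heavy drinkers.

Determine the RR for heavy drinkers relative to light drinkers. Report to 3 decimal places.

heavy drinkers without the outcome: 366 − 102 = 264
light drinkers with the outcome: 190 − 102 = 88
light drinkers without the outcome: 896 − 88 = 808
risk, heavy drinkers = 102/366 = 0.2787
risk, light drinkers = 88/896 = 0.0982
RR = 0.2787 / 0.0982 = 2.838

RR ≈ 2.838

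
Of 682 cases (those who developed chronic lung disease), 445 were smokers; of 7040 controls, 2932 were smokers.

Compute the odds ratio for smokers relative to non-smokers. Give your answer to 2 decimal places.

OR ≈ 2.63

odds, smokers = 445/2932 = 0.1518
odds, non-smokers = 237/4108 = 0.0577
OR = 0.1518 / 0.0577 = 2.63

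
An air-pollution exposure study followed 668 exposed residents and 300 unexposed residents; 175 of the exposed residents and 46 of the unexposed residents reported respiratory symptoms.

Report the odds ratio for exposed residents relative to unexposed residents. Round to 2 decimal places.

OR = (175 × 254) / (493 × 46) = 44450/22678 ≈ 1.96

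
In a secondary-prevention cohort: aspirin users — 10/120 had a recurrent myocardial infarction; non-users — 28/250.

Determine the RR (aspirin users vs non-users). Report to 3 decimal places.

risk, aspirin users = 10/120 = 0.0833
risk, non-users = 28/250 = 0.1120
RR = 0.0833 / 0.1120 = 0.744

RR: 0.744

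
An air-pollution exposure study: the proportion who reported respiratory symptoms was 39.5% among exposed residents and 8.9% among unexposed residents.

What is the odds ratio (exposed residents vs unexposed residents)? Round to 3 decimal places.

odds, exposed residents = 0.3950/0.6050 = 0.6529
odds, unexposed residents = 0.0890/0.9110 = 0.0977
OR = 0.6529 / 0.0977 = 6.683

6.683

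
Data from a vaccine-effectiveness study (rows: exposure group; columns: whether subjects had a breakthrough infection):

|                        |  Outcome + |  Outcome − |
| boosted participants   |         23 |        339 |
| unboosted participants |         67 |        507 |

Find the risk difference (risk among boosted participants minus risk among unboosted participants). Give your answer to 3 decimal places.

risk, boosted participants = 23/362 = 0.0635
risk, unboosted participants = 67/574 = 0.1167
risk difference = 0.0635 − 0.1167 = -0.053

RD ≈ -0.053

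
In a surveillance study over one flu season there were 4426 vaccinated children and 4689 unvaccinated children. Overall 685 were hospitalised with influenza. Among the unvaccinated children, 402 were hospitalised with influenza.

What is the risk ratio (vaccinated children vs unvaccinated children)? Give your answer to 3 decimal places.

RR = 0.746

vaccinated children with the outcome: 685 − 402 = 283
vaccinated children without the outcome: 4426 − 283 = 4143
unvaccinated children without the outcome: 4689 − 402 = 4287
risk, vaccinated children = 283/4426 = 0.0639
risk, unvaccinated children = 402/4689 = 0.0857
RR = 0.0639 / 0.0857 = 0.746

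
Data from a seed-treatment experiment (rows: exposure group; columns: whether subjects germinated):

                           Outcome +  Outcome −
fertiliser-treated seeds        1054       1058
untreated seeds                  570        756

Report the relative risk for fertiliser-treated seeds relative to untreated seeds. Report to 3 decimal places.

risk, fertiliser-treated seeds = 1054/2112 = 0.4991
risk, untreated seeds = 570/1326 = 0.4299
RR = 0.4991 / 0.4299 = 1.161

1.161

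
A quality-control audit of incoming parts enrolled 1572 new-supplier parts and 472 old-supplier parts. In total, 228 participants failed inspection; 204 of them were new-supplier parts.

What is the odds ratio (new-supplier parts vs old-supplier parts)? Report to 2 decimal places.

OR = 2.78

new-supplier parts without the outcome: 1572 − 204 = 1368
old-supplier parts with the outcome: 228 − 204 = 24
old-supplier parts without the outcome: 472 − 24 = 448
odds, new-supplier parts = 204/1368 = 0.1491
odds, old-supplier parts = 24/448 = 0.0536
OR = 0.1491 / 0.0536 = 2.78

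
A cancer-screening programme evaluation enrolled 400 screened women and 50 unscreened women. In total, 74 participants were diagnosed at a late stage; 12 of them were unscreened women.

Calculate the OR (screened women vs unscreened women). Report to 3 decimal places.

0.581

screened women with the outcome: 74 − 12 = 62
screened women without the outcome: 400 − 62 = 338
unscreened women without the outcome: 50 − 12 = 38
OR = (62 × 38) / (338 × 12) = 2356/4056 ≈ 0.581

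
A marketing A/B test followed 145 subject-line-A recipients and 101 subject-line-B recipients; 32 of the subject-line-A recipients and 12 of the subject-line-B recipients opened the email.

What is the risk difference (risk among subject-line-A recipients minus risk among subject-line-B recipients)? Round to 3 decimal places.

risk, subject-line-A recipients = 32/145 = 0.2207
risk, subject-line-B recipients = 12/101 = 0.1188
risk difference = 0.2207 − 0.1188 = 0.102

0.102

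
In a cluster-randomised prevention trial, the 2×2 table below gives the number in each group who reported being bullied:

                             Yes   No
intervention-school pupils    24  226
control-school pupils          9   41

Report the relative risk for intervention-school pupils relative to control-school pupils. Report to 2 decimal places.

risk, intervention-school pupils = 24/250 = 0.0960
risk, control-school pupils = 9/50 = 0.1800
RR = 0.0960 / 0.1800 = 0.53

0.53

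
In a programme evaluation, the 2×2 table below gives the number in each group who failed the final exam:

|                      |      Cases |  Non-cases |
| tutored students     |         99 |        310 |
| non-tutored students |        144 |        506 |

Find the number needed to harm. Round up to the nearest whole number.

NNH = 49

risk, tutored students = 99/409 = 0.242054
risk, non-tutored students = 144/650 = 0.221538
absolute risk difference = 0.020515
1 / 0.020515 = 48.745 → round up → 49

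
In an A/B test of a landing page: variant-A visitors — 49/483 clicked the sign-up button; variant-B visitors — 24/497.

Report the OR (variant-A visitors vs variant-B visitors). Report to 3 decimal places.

OR ≈ 2.225

odds, variant-A visitors = 49/434 = 0.11290
odds, variant-B visitors = 24/473 = 0.05074
OR = 0.11290 / 0.05074 = 2.225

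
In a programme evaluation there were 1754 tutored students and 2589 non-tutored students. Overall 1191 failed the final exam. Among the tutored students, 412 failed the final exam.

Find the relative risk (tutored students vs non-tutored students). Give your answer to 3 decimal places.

tutored students without the outcome: 1754 − 412 = 1342
non-tutored students with the outcome: 1191 − 412 = 779
non-tutored students without the outcome: 2589 − 779 = 1810
risk, tutored students = 412/1754 = 0.2349
risk, non-tutored students = 779/2589 = 0.3009
RR = 0.2349 / 0.3009 = 0.781

RR = 0.781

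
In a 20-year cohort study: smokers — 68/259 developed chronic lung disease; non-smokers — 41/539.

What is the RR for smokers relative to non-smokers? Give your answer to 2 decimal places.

RR ≈ 3.45

risk, smokers = 68/259 = 0.2625
risk, non-smokers = 41/539 = 0.0761
RR = 0.2625 / 0.0761 = 3.45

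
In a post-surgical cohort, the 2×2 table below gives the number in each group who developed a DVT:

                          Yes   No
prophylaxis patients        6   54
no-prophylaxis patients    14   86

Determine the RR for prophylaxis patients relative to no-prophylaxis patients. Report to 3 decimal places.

RR = 0.714

risk, prophylaxis patients = 6/60 = 0.1000
risk, no-prophylaxis patients = 14/100 = 0.1400
RR = 0.1000 / 0.1400 = 0.714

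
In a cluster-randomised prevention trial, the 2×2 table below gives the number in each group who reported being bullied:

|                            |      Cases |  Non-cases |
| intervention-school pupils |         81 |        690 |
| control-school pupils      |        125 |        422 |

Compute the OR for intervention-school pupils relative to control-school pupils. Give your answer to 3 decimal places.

odds, intervention-school pupils = 81/690 = 0.1174
odds, control-school pupils = 125/422 = 0.2962
OR = 0.1174 / 0.2962 = 0.396

0.396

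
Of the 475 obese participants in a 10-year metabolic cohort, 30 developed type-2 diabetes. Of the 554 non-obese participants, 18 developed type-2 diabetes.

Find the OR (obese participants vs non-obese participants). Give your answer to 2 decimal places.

OR = (30 × 536) / (445 × 18) = 16080/8010 ≈ 2.01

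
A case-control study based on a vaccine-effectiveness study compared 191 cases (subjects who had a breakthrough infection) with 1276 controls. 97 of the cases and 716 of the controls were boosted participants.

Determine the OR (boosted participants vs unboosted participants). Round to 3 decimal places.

odds, boosted participants = 97/716 = 0.1355
odds, unboosted participants = 94/560 = 0.1679
OR = 0.1355 / 0.1679 = 0.807

OR = 0.807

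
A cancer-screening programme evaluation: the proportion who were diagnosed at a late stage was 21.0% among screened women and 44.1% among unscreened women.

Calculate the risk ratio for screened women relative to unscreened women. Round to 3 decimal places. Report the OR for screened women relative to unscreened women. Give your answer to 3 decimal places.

RR = 0.2100 / 0.4410 = 0.476
odds, screened women = 0.2100/0.7900 = 0.2658
odds, unscreened women = 0.4410/0.5590 = 0.7889
OR = 0.2658 / 0.7889 = 0.337

RR = 0.476; OR = 0.337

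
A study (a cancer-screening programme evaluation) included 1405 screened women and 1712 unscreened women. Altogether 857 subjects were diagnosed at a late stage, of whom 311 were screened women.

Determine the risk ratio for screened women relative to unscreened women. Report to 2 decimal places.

0.69

screened women without the outcome: 1405 − 311 = 1094
unscreened women with the outcome: 857 − 311 = 546
unscreened women without the outcome: 1712 − 546 = 1166
risk, screened women = 311/1405 = 0.2214
risk, unscreened women = 546/1712 = 0.3189
RR = 0.2214 / 0.3189 = 0.69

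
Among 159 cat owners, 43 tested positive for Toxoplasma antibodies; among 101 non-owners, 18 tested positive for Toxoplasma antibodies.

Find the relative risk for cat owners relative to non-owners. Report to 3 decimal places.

RR: 1.517

risk, cat owners = 43/159 = 0.2704
risk, non-owners = 18/101 = 0.1782
RR = 0.2704 / 0.1782 = 1.517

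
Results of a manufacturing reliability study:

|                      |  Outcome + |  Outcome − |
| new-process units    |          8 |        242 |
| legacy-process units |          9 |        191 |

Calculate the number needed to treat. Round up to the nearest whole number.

NNT: 77

risk, new-process units = 8/250 = 0.032000
risk, legacy-process units = 9/200 = 0.045000
absolute risk difference = 0.013000
1 / 0.013000 = 76.923 → round up → 77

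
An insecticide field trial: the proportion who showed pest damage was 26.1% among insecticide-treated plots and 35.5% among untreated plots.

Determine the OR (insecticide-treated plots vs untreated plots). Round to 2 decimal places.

odds, insecticide-treated plots = 0.2610/0.7390 = 0.3532
odds, untreated plots = 0.3550/0.6450 = 0.5504
OR = 0.3532 / 0.5504 = 0.64

OR: 0.64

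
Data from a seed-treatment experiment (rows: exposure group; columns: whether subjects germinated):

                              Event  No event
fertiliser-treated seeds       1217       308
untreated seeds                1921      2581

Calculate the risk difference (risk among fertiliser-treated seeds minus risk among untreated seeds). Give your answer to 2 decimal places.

0.37

risk, fertiliser-treated seeds = 1217/1525 = 0.7980
risk, untreated seeds = 1921/4502 = 0.4267
risk difference = 0.7980 − 0.4267 = 0.37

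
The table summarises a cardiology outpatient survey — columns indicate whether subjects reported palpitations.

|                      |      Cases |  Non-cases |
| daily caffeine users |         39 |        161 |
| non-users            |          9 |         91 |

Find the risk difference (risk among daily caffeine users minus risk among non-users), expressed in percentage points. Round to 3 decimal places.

RD: 10.500

risk, daily caffeine users = 39/200 = 0.1950
risk, non-users = 9/100 = 0.0900
risk difference = 0.1950 − 0.0900 = 0.1050 → 10.500 percentage points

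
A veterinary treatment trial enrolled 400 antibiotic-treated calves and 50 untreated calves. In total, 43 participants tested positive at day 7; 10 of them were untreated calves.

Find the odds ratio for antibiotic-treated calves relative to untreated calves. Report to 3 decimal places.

antibiotic-treated calves with the outcome: 43 − 10 = 33
antibiotic-treated calves without the outcome: 400 − 33 = 367
untreated calves without the outcome: 50 − 10 = 40
OR = (33 × 40) / (367 × 10) = 1320/3670 ≈ 0.360

OR ≈ 0.360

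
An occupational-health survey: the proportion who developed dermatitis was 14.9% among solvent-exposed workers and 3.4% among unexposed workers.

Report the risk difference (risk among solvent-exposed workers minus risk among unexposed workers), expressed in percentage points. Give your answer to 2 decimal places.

11.50

risk difference = 0.14900 − 0.03400 = 0.11500 → 11.50 percentage points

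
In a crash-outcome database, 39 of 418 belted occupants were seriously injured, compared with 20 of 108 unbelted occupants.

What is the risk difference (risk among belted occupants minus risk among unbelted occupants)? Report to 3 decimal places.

risk, belted occupants = 39/418 = 0.0933
risk, unbelted occupants = 20/108 = 0.1852
risk difference = 0.0933 − 0.1852 = -0.092

RD = -0.092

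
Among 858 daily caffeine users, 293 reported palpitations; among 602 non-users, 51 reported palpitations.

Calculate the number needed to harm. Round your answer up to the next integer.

4

risk, daily caffeine users = 293/858 = 0.341492
risk, non-users = 51/602 = 0.084718
absolute risk difference = 0.256774
1 / 0.256774 = 3.894 → round up → 4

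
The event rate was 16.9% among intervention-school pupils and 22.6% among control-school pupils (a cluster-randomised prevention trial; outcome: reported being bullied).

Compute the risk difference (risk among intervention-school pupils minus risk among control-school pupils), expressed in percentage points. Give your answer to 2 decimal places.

-5.70

risk difference = 0.1690 − 0.2260 = -0.0570 → -5.70 percentage points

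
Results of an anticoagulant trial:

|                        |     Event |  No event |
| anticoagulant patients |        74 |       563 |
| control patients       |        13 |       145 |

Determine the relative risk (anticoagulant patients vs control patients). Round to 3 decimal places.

risk, anticoagulant patients = 74/637 = 0.1162
risk, control patients = 13/158 = 0.0823
RR = 0.1162 / 0.0823 = 1.412

RR: 1.412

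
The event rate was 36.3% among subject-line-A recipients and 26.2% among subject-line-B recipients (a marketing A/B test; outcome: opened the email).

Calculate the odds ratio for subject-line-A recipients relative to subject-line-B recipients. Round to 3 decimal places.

odds, subject-line-A recipients = 0.3630/0.6370 = 0.5699
odds, subject-line-B recipients = 0.2620/0.7380 = 0.3550
OR = 0.5699 / 0.3550 = 1.605

1.605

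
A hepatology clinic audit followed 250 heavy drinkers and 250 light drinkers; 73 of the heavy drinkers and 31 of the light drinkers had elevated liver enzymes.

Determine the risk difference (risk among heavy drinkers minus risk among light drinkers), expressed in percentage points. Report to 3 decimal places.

risk, heavy drinkers = 73/250 = 0.2920
risk, light drinkers = 31/250 = 0.1240
risk difference = 0.2920 − 0.1240 = 0.1680 → 16.800 percentage points

16.800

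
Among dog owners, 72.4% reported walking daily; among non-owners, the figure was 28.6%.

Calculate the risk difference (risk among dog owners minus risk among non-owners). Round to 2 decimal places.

risk difference = 0.7240 − 0.2860 = 0.44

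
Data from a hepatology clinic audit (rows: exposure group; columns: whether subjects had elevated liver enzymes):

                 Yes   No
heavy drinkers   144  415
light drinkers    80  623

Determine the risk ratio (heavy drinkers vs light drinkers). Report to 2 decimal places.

risk, heavy drinkers = 144/559 = 0.2576
risk, light drinkers = 80/703 = 0.1138
RR = 0.2576 / 0.1138 = 2.26

2.26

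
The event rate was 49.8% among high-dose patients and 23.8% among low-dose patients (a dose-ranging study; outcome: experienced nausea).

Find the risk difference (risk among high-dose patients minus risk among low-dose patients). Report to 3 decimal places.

risk difference = 0.4980 − 0.2380 = 0.260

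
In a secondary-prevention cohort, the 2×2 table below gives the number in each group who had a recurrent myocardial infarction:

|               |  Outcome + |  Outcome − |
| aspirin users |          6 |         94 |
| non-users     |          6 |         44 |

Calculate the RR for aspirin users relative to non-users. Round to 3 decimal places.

risk, aspirin users = 6/100 = 0.0600
risk, non-users = 6/50 = 0.1200
RR = 0.0600 / 0.1200 = 0.500

RR ≈ 0.500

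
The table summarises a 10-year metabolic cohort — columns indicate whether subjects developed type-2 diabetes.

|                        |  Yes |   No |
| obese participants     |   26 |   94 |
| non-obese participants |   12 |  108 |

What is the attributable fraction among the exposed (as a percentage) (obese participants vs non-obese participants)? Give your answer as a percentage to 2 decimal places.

risk, obese participants = 26/120 = 0.2167
risk, non-obese participants = 12/120 = 0.1000
AR% = (0.2167 − 0.1000) / 0.2167 = 0.5385 → 53.85%

AR%: 53.85%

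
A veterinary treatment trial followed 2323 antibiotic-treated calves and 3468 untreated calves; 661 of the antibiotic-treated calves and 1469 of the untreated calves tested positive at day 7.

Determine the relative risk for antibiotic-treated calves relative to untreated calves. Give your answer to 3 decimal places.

0.672

risk, antibiotic-treated calves = 661/2323 = 0.2845
risk, untreated calves = 1469/3468 = 0.4236
RR = 0.2845 / 0.4236 = 0.672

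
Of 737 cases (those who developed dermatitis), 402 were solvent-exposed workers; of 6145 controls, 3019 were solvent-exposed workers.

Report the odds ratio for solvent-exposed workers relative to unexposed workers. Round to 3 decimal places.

OR = (402 × 3126) / (3019 × 335) = 1256652/1011365 ≈ 1.243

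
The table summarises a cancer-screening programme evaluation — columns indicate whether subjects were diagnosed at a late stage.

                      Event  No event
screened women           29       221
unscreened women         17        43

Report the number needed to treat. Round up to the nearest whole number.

risk, screened women = 29/250 = 0.116000
risk, unscreened women = 17/60 = 0.283333
absolute risk difference = 0.167333
1 / 0.167333 = 5.976 → round up → 6

6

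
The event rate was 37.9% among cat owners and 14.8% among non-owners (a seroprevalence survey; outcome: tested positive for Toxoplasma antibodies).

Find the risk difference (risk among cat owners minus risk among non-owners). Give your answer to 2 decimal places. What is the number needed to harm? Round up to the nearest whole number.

risk difference = 0.3790 − 0.1480 = 0.23
absolute risk difference = 0.231000
1 / 0.231000 = 4.329 → round up → 5

RD = 0.23; NNH = 5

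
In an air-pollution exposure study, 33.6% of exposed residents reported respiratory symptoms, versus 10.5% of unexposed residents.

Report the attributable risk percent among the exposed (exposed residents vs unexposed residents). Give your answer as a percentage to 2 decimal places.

AR% = (0.3360 − 0.1050) / 0.3360 = 0.6875 → 68.75%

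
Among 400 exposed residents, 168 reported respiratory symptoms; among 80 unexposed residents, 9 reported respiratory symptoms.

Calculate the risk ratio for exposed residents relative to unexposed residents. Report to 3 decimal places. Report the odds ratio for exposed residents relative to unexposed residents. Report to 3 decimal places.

RR = 3.733; OR = 5.713

risk, exposed residents = 168/400 = 0.4200
risk, unexposed residents = 9/80 = 0.1125
RR = 0.4200 / 0.1125 = 3.733
OR = (168 × 71) / (232 × 9) = 11928/2088 ≈ 5.713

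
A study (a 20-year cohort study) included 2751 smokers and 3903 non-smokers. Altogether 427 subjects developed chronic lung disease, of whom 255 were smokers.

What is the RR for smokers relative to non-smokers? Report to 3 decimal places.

RR: 2.103

smokers without the outcome: 2751 − 255 = 2496
non-smokers with the outcome: 427 − 255 = 172
non-smokers without the outcome: 3903 − 172 = 3731
risk, smokers = 255/2751 = 0.09269
risk, non-smokers = 172/3903 = 0.04407
RR = 0.09269 / 0.04407 = 2.103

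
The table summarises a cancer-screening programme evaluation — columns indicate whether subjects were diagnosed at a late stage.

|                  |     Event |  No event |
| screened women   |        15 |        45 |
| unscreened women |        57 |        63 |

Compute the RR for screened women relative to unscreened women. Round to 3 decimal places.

risk, screened women = 15/60 = 0.2500
risk, unscreened women = 57/120 = 0.4750
RR = 0.2500 / 0.4750 = 0.526

0.526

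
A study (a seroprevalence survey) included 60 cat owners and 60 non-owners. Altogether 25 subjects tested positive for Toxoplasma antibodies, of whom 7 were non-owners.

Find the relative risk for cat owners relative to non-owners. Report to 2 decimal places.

RR = 2.57

cat owners with the outcome: 25 − 7 = 18
cat owners without the outcome: 60 − 18 = 42
non-owners without the outcome: 60 − 7 = 53
risk, cat owners = 18/60 = 0.3000
risk, non-owners = 7/60 = 0.1167
RR = 0.3000 / 0.1167 = 2.57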